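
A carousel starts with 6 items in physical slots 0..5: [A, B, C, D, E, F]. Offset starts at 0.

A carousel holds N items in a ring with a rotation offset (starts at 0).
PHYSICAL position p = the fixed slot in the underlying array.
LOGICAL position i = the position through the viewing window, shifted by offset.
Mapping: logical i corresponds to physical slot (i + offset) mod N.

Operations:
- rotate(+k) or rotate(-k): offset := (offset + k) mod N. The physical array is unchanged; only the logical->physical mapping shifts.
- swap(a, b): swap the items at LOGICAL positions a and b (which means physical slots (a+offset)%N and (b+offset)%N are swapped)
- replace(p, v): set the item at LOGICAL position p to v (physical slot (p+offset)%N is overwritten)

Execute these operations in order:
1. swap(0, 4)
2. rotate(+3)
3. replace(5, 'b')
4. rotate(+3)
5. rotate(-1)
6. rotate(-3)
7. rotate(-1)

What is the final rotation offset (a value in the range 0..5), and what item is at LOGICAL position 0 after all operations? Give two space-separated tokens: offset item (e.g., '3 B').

Answer: 1 B

Derivation:
After op 1 (swap(0, 4)): offset=0, physical=[E,B,C,D,A,F], logical=[E,B,C,D,A,F]
After op 2 (rotate(+3)): offset=3, physical=[E,B,C,D,A,F], logical=[D,A,F,E,B,C]
After op 3 (replace(5, 'b')): offset=3, physical=[E,B,b,D,A,F], logical=[D,A,F,E,B,b]
After op 4 (rotate(+3)): offset=0, physical=[E,B,b,D,A,F], logical=[E,B,b,D,A,F]
After op 5 (rotate(-1)): offset=5, physical=[E,B,b,D,A,F], logical=[F,E,B,b,D,A]
After op 6 (rotate(-3)): offset=2, physical=[E,B,b,D,A,F], logical=[b,D,A,F,E,B]
After op 7 (rotate(-1)): offset=1, physical=[E,B,b,D,A,F], logical=[B,b,D,A,F,E]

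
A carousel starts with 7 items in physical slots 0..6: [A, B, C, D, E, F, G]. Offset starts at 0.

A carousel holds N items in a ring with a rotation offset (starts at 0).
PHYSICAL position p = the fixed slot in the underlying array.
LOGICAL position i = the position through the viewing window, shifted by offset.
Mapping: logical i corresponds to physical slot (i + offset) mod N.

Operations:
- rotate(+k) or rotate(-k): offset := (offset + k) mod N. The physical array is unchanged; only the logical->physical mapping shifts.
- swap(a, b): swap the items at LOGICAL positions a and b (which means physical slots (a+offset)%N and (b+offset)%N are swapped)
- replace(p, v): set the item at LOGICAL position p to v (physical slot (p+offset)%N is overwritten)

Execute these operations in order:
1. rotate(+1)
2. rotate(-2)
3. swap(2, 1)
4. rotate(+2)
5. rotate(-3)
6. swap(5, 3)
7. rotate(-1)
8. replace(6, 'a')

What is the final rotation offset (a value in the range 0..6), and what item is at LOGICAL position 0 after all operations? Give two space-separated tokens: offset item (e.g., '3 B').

Answer: 4 E

Derivation:
After op 1 (rotate(+1)): offset=1, physical=[A,B,C,D,E,F,G], logical=[B,C,D,E,F,G,A]
After op 2 (rotate(-2)): offset=6, physical=[A,B,C,D,E,F,G], logical=[G,A,B,C,D,E,F]
After op 3 (swap(2, 1)): offset=6, physical=[B,A,C,D,E,F,G], logical=[G,B,A,C,D,E,F]
After op 4 (rotate(+2)): offset=1, physical=[B,A,C,D,E,F,G], logical=[A,C,D,E,F,G,B]
After op 5 (rotate(-3)): offset=5, physical=[B,A,C,D,E,F,G], logical=[F,G,B,A,C,D,E]
After op 6 (swap(5, 3)): offset=5, physical=[B,D,C,A,E,F,G], logical=[F,G,B,D,C,A,E]
After op 7 (rotate(-1)): offset=4, physical=[B,D,C,A,E,F,G], logical=[E,F,G,B,D,C,A]
After op 8 (replace(6, 'a')): offset=4, physical=[B,D,C,a,E,F,G], logical=[E,F,G,B,D,C,a]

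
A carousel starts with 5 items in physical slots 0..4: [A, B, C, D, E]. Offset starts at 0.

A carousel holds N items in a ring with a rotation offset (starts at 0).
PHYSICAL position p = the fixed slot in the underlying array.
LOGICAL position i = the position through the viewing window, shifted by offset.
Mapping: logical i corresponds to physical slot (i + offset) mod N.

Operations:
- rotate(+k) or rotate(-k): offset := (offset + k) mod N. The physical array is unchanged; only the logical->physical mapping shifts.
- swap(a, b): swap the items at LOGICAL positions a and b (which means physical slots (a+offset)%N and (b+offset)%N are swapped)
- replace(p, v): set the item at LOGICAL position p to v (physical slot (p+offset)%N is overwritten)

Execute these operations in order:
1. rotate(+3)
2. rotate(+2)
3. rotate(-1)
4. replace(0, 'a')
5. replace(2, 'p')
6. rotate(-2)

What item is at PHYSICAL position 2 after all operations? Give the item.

After op 1 (rotate(+3)): offset=3, physical=[A,B,C,D,E], logical=[D,E,A,B,C]
After op 2 (rotate(+2)): offset=0, physical=[A,B,C,D,E], logical=[A,B,C,D,E]
After op 3 (rotate(-1)): offset=4, physical=[A,B,C,D,E], logical=[E,A,B,C,D]
After op 4 (replace(0, 'a')): offset=4, physical=[A,B,C,D,a], logical=[a,A,B,C,D]
After op 5 (replace(2, 'p')): offset=4, physical=[A,p,C,D,a], logical=[a,A,p,C,D]
After op 6 (rotate(-2)): offset=2, physical=[A,p,C,D,a], logical=[C,D,a,A,p]

Answer: C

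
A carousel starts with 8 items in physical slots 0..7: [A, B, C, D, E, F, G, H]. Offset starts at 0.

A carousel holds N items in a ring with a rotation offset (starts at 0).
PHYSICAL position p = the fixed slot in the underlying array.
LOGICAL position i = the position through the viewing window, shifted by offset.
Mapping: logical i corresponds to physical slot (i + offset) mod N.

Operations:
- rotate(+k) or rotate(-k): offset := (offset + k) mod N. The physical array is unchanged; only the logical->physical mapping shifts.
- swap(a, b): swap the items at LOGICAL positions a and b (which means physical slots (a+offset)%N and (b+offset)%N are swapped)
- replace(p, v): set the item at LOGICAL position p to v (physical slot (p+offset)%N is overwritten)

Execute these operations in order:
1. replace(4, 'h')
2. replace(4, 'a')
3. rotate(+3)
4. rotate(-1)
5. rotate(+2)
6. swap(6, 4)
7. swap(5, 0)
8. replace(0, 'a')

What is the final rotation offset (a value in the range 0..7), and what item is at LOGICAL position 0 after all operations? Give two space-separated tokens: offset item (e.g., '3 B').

After op 1 (replace(4, 'h')): offset=0, physical=[A,B,C,D,h,F,G,H], logical=[A,B,C,D,h,F,G,H]
After op 2 (replace(4, 'a')): offset=0, physical=[A,B,C,D,a,F,G,H], logical=[A,B,C,D,a,F,G,H]
After op 3 (rotate(+3)): offset=3, physical=[A,B,C,D,a,F,G,H], logical=[D,a,F,G,H,A,B,C]
After op 4 (rotate(-1)): offset=2, physical=[A,B,C,D,a,F,G,H], logical=[C,D,a,F,G,H,A,B]
After op 5 (rotate(+2)): offset=4, physical=[A,B,C,D,a,F,G,H], logical=[a,F,G,H,A,B,C,D]
After op 6 (swap(6, 4)): offset=4, physical=[C,B,A,D,a,F,G,H], logical=[a,F,G,H,C,B,A,D]
After op 7 (swap(5, 0)): offset=4, physical=[C,a,A,D,B,F,G,H], logical=[B,F,G,H,C,a,A,D]
After op 8 (replace(0, 'a')): offset=4, physical=[C,a,A,D,a,F,G,H], logical=[a,F,G,H,C,a,A,D]

Answer: 4 a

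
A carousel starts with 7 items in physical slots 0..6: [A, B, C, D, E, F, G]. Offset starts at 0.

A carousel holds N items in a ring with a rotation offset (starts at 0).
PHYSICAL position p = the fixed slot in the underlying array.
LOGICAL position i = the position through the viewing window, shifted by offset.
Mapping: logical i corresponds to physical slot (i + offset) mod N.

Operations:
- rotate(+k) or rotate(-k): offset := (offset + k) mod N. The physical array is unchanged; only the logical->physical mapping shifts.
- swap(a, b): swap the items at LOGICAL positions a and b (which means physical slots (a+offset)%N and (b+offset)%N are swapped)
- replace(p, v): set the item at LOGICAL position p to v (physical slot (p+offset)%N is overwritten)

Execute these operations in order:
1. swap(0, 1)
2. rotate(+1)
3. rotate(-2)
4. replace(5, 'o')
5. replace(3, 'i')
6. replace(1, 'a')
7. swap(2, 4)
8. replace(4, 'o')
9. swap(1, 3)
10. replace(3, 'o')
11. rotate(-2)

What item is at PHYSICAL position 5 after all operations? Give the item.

After op 1 (swap(0, 1)): offset=0, physical=[B,A,C,D,E,F,G], logical=[B,A,C,D,E,F,G]
After op 2 (rotate(+1)): offset=1, physical=[B,A,C,D,E,F,G], logical=[A,C,D,E,F,G,B]
After op 3 (rotate(-2)): offset=6, physical=[B,A,C,D,E,F,G], logical=[G,B,A,C,D,E,F]
After op 4 (replace(5, 'o')): offset=6, physical=[B,A,C,D,o,F,G], logical=[G,B,A,C,D,o,F]
After op 5 (replace(3, 'i')): offset=6, physical=[B,A,i,D,o,F,G], logical=[G,B,A,i,D,o,F]
After op 6 (replace(1, 'a')): offset=6, physical=[a,A,i,D,o,F,G], logical=[G,a,A,i,D,o,F]
After op 7 (swap(2, 4)): offset=6, physical=[a,D,i,A,o,F,G], logical=[G,a,D,i,A,o,F]
After op 8 (replace(4, 'o')): offset=6, physical=[a,D,i,o,o,F,G], logical=[G,a,D,i,o,o,F]
After op 9 (swap(1, 3)): offset=6, physical=[i,D,a,o,o,F,G], logical=[G,i,D,a,o,o,F]
After op 10 (replace(3, 'o')): offset=6, physical=[i,D,o,o,o,F,G], logical=[G,i,D,o,o,o,F]
After op 11 (rotate(-2)): offset=4, physical=[i,D,o,o,o,F,G], logical=[o,F,G,i,D,o,o]

Answer: F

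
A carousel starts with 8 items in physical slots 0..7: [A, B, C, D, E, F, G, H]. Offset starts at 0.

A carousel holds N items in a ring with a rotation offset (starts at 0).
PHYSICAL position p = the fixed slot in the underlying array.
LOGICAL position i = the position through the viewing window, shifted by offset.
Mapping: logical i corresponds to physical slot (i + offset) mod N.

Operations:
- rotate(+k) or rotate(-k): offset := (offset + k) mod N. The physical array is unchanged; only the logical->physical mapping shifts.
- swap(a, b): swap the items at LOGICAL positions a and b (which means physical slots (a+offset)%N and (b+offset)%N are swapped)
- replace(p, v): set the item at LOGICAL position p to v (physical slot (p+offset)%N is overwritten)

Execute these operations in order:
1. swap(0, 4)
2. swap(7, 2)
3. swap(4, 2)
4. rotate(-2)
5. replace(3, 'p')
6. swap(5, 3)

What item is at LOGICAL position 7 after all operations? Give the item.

Answer: F

Derivation:
After op 1 (swap(0, 4)): offset=0, physical=[E,B,C,D,A,F,G,H], logical=[E,B,C,D,A,F,G,H]
After op 2 (swap(7, 2)): offset=0, physical=[E,B,H,D,A,F,G,C], logical=[E,B,H,D,A,F,G,C]
After op 3 (swap(4, 2)): offset=0, physical=[E,B,A,D,H,F,G,C], logical=[E,B,A,D,H,F,G,C]
After op 4 (rotate(-2)): offset=6, physical=[E,B,A,D,H,F,G,C], logical=[G,C,E,B,A,D,H,F]
After op 5 (replace(3, 'p')): offset=6, physical=[E,p,A,D,H,F,G,C], logical=[G,C,E,p,A,D,H,F]
After op 6 (swap(5, 3)): offset=6, physical=[E,D,A,p,H,F,G,C], logical=[G,C,E,D,A,p,H,F]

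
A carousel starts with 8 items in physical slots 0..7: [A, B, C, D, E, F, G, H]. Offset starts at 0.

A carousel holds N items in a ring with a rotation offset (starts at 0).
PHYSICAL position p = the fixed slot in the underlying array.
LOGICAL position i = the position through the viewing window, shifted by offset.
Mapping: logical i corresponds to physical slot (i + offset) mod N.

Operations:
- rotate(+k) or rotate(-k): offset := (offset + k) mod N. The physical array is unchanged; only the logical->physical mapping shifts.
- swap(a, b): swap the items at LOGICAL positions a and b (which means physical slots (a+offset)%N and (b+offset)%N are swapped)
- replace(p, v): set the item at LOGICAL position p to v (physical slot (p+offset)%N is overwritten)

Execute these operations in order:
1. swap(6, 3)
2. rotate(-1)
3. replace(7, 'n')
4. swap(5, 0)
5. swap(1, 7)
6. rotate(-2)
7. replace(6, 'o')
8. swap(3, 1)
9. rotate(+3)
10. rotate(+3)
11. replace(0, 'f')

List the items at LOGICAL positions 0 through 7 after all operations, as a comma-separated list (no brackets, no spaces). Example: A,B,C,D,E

Answer: f,H,F,n,E,A,B,C

Derivation:
After op 1 (swap(6, 3)): offset=0, physical=[A,B,C,G,E,F,D,H], logical=[A,B,C,G,E,F,D,H]
After op 2 (rotate(-1)): offset=7, physical=[A,B,C,G,E,F,D,H], logical=[H,A,B,C,G,E,F,D]
After op 3 (replace(7, 'n')): offset=7, physical=[A,B,C,G,E,F,n,H], logical=[H,A,B,C,G,E,F,n]
After op 4 (swap(5, 0)): offset=7, physical=[A,B,C,G,H,F,n,E], logical=[E,A,B,C,G,H,F,n]
After op 5 (swap(1, 7)): offset=7, physical=[n,B,C,G,H,F,A,E], logical=[E,n,B,C,G,H,F,A]
After op 6 (rotate(-2)): offset=5, physical=[n,B,C,G,H,F,A,E], logical=[F,A,E,n,B,C,G,H]
After op 7 (replace(6, 'o')): offset=5, physical=[n,B,C,o,H,F,A,E], logical=[F,A,E,n,B,C,o,H]
After op 8 (swap(3, 1)): offset=5, physical=[A,B,C,o,H,F,n,E], logical=[F,n,E,A,B,C,o,H]
After op 9 (rotate(+3)): offset=0, physical=[A,B,C,o,H,F,n,E], logical=[A,B,C,o,H,F,n,E]
After op 10 (rotate(+3)): offset=3, physical=[A,B,C,o,H,F,n,E], logical=[o,H,F,n,E,A,B,C]
After op 11 (replace(0, 'f')): offset=3, physical=[A,B,C,f,H,F,n,E], logical=[f,H,F,n,E,A,B,C]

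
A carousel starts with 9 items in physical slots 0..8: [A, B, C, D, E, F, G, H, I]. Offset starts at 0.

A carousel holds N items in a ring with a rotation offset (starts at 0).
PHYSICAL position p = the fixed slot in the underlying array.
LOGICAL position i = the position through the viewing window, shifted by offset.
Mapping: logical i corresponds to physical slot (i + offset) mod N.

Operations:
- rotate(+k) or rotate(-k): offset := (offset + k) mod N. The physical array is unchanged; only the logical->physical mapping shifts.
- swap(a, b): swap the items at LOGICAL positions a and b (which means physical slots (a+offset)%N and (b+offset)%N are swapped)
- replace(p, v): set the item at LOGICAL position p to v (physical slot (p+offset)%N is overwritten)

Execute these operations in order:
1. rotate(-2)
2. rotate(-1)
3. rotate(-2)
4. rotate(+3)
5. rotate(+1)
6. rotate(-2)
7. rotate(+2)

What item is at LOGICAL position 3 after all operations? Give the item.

After op 1 (rotate(-2)): offset=7, physical=[A,B,C,D,E,F,G,H,I], logical=[H,I,A,B,C,D,E,F,G]
After op 2 (rotate(-1)): offset=6, physical=[A,B,C,D,E,F,G,H,I], logical=[G,H,I,A,B,C,D,E,F]
After op 3 (rotate(-2)): offset=4, physical=[A,B,C,D,E,F,G,H,I], logical=[E,F,G,H,I,A,B,C,D]
After op 4 (rotate(+3)): offset=7, physical=[A,B,C,D,E,F,G,H,I], logical=[H,I,A,B,C,D,E,F,G]
After op 5 (rotate(+1)): offset=8, physical=[A,B,C,D,E,F,G,H,I], logical=[I,A,B,C,D,E,F,G,H]
After op 6 (rotate(-2)): offset=6, physical=[A,B,C,D,E,F,G,H,I], logical=[G,H,I,A,B,C,D,E,F]
After op 7 (rotate(+2)): offset=8, physical=[A,B,C,D,E,F,G,H,I], logical=[I,A,B,C,D,E,F,G,H]

Answer: C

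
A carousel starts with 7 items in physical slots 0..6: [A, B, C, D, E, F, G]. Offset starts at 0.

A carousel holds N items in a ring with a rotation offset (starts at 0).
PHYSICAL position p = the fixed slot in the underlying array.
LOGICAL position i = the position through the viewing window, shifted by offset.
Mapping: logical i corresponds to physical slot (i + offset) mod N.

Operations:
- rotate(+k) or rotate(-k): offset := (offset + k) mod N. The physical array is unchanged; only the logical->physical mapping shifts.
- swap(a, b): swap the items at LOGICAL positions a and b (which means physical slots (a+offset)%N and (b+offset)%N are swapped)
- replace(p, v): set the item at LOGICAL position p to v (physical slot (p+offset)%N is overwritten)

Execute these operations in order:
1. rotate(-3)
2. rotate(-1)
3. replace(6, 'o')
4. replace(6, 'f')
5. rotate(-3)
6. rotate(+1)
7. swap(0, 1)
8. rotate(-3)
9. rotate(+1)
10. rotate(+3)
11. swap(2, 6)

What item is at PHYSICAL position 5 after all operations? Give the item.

After op 1 (rotate(-3)): offset=4, physical=[A,B,C,D,E,F,G], logical=[E,F,G,A,B,C,D]
After op 2 (rotate(-1)): offset=3, physical=[A,B,C,D,E,F,G], logical=[D,E,F,G,A,B,C]
After op 3 (replace(6, 'o')): offset=3, physical=[A,B,o,D,E,F,G], logical=[D,E,F,G,A,B,o]
After op 4 (replace(6, 'f')): offset=3, physical=[A,B,f,D,E,F,G], logical=[D,E,F,G,A,B,f]
After op 5 (rotate(-3)): offset=0, physical=[A,B,f,D,E,F,G], logical=[A,B,f,D,E,F,G]
After op 6 (rotate(+1)): offset=1, physical=[A,B,f,D,E,F,G], logical=[B,f,D,E,F,G,A]
After op 7 (swap(0, 1)): offset=1, physical=[A,f,B,D,E,F,G], logical=[f,B,D,E,F,G,A]
After op 8 (rotate(-3)): offset=5, physical=[A,f,B,D,E,F,G], logical=[F,G,A,f,B,D,E]
After op 9 (rotate(+1)): offset=6, physical=[A,f,B,D,E,F,G], logical=[G,A,f,B,D,E,F]
After op 10 (rotate(+3)): offset=2, physical=[A,f,B,D,E,F,G], logical=[B,D,E,F,G,A,f]
After op 11 (swap(2, 6)): offset=2, physical=[A,E,B,D,f,F,G], logical=[B,D,f,F,G,A,E]

Answer: F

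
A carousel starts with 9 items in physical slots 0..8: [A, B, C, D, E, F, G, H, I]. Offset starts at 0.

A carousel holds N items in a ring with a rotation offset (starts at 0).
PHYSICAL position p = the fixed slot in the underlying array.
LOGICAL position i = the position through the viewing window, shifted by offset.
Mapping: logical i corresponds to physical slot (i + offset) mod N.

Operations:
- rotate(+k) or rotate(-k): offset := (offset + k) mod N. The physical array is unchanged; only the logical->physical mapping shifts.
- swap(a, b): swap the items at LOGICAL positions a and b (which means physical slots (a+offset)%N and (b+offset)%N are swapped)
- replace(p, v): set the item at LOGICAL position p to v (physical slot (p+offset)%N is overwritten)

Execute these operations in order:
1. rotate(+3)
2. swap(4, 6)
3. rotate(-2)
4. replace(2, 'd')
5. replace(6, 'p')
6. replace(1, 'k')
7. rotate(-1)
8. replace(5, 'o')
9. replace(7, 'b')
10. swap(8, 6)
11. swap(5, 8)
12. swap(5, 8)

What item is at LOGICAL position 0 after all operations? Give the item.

After op 1 (rotate(+3)): offset=3, physical=[A,B,C,D,E,F,G,H,I], logical=[D,E,F,G,H,I,A,B,C]
After op 2 (swap(4, 6)): offset=3, physical=[H,B,C,D,E,F,G,A,I], logical=[D,E,F,G,A,I,H,B,C]
After op 3 (rotate(-2)): offset=1, physical=[H,B,C,D,E,F,G,A,I], logical=[B,C,D,E,F,G,A,I,H]
After op 4 (replace(2, 'd')): offset=1, physical=[H,B,C,d,E,F,G,A,I], logical=[B,C,d,E,F,G,A,I,H]
After op 5 (replace(6, 'p')): offset=1, physical=[H,B,C,d,E,F,G,p,I], logical=[B,C,d,E,F,G,p,I,H]
After op 6 (replace(1, 'k')): offset=1, physical=[H,B,k,d,E,F,G,p,I], logical=[B,k,d,E,F,G,p,I,H]
After op 7 (rotate(-1)): offset=0, physical=[H,B,k,d,E,F,G,p,I], logical=[H,B,k,d,E,F,G,p,I]
After op 8 (replace(5, 'o')): offset=0, physical=[H,B,k,d,E,o,G,p,I], logical=[H,B,k,d,E,o,G,p,I]
After op 9 (replace(7, 'b')): offset=0, physical=[H,B,k,d,E,o,G,b,I], logical=[H,B,k,d,E,o,G,b,I]
After op 10 (swap(8, 6)): offset=0, physical=[H,B,k,d,E,o,I,b,G], logical=[H,B,k,d,E,o,I,b,G]
After op 11 (swap(5, 8)): offset=0, physical=[H,B,k,d,E,G,I,b,o], logical=[H,B,k,d,E,G,I,b,o]
After op 12 (swap(5, 8)): offset=0, physical=[H,B,k,d,E,o,I,b,G], logical=[H,B,k,d,E,o,I,b,G]

Answer: H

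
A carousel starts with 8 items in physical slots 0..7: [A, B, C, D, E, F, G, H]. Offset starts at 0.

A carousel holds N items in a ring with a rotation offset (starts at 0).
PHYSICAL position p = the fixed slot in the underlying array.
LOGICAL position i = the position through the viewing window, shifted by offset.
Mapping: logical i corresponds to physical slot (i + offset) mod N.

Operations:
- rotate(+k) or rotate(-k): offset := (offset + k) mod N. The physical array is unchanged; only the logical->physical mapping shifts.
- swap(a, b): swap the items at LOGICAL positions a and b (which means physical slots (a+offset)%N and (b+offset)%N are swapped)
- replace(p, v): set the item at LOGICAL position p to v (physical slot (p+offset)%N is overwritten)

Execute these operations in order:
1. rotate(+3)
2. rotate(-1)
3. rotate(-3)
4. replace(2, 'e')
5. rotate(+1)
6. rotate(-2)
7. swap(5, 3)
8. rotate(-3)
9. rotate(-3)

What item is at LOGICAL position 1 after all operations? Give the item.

Answer: D

Derivation:
After op 1 (rotate(+3)): offset=3, physical=[A,B,C,D,E,F,G,H], logical=[D,E,F,G,H,A,B,C]
After op 2 (rotate(-1)): offset=2, physical=[A,B,C,D,E,F,G,H], logical=[C,D,E,F,G,H,A,B]
After op 3 (rotate(-3)): offset=7, physical=[A,B,C,D,E,F,G,H], logical=[H,A,B,C,D,E,F,G]
After op 4 (replace(2, 'e')): offset=7, physical=[A,e,C,D,E,F,G,H], logical=[H,A,e,C,D,E,F,G]
After op 5 (rotate(+1)): offset=0, physical=[A,e,C,D,E,F,G,H], logical=[A,e,C,D,E,F,G,H]
After op 6 (rotate(-2)): offset=6, physical=[A,e,C,D,E,F,G,H], logical=[G,H,A,e,C,D,E,F]
After op 7 (swap(5, 3)): offset=6, physical=[A,D,C,e,E,F,G,H], logical=[G,H,A,D,C,e,E,F]
After op 8 (rotate(-3)): offset=3, physical=[A,D,C,e,E,F,G,H], logical=[e,E,F,G,H,A,D,C]
After op 9 (rotate(-3)): offset=0, physical=[A,D,C,e,E,F,G,H], logical=[A,D,C,e,E,F,G,H]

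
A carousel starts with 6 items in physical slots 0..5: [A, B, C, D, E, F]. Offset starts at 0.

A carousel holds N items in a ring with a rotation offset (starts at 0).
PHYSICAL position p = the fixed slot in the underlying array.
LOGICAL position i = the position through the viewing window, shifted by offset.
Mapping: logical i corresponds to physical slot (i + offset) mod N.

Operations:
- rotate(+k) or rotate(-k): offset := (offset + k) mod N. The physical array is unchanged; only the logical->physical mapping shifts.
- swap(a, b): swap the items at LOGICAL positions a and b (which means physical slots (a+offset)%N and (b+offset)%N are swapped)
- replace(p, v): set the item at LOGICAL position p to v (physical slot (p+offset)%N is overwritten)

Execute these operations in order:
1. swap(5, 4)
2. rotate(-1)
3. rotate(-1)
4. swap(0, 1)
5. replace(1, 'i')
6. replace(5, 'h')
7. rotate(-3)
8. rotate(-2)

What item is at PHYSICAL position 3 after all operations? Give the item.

Answer: h

Derivation:
After op 1 (swap(5, 4)): offset=0, physical=[A,B,C,D,F,E], logical=[A,B,C,D,F,E]
After op 2 (rotate(-1)): offset=5, physical=[A,B,C,D,F,E], logical=[E,A,B,C,D,F]
After op 3 (rotate(-1)): offset=4, physical=[A,B,C,D,F,E], logical=[F,E,A,B,C,D]
After op 4 (swap(0, 1)): offset=4, physical=[A,B,C,D,E,F], logical=[E,F,A,B,C,D]
After op 5 (replace(1, 'i')): offset=4, physical=[A,B,C,D,E,i], logical=[E,i,A,B,C,D]
After op 6 (replace(5, 'h')): offset=4, physical=[A,B,C,h,E,i], logical=[E,i,A,B,C,h]
After op 7 (rotate(-3)): offset=1, physical=[A,B,C,h,E,i], logical=[B,C,h,E,i,A]
After op 8 (rotate(-2)): offset=5, physical=[A,B,C,h,E,i], logical=[i,A,B,C,h,E]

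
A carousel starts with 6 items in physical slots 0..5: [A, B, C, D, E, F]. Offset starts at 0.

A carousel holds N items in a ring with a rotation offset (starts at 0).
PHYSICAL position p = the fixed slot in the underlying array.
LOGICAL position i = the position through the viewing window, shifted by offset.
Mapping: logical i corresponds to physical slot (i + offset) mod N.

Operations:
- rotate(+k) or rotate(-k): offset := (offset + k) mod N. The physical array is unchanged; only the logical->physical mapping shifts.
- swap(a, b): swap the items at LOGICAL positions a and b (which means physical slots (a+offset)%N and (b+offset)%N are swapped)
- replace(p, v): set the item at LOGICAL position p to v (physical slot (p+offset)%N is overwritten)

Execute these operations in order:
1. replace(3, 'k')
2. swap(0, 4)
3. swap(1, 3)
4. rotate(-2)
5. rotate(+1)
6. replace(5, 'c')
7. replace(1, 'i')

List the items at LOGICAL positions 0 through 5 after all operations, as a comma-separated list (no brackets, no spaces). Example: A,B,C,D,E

After op 1 (replace(3, 'k')): offset=0, physical=[A,B,C,k,E,F], logical=[A,B,C,k,E,F]
After op 2 (swap(0, 4)): offset=0, physical=[E,B,C,k,A,F], logical=[E,B,C,k,A,F]
After op 3 (swap(1, 3)): offset=0, physical=[E,k,C,B,A,F], logical=[E,k,C,B,A,F]
After op 4 (rotate(-2)): offset=4, physical=[E,k,C,B,A,F], logical=[A,F,E,k,C,B]
After op 5 (rotate(+1)): offset=5, physical=[E,k,C,B,A,F], logical=[F,E,k,C,B,A]
After op 6 (replace(5, 'c')): offset=5, physical=[E,k,C,B,c,F], logical=[F,E,k,C,B,c]
After op 7 (replace(1, 'i')): offset=5, physical=[i,k,C,B,c,F], logical=[F,i,k,C,B,c]

Answer: F,i,k,C,B,c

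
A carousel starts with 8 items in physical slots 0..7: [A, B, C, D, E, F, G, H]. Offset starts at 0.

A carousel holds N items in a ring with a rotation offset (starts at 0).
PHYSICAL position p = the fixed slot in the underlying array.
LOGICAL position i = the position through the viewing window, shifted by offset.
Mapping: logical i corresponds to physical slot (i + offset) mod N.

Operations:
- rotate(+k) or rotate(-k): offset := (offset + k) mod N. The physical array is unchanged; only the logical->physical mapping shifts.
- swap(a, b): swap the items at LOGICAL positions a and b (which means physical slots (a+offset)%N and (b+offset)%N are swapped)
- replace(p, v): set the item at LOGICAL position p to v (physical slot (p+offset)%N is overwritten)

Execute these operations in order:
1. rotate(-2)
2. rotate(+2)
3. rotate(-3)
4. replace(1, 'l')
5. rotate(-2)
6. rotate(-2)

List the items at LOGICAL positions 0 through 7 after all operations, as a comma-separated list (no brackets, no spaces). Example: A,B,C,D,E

Answer: B,C,D,E,F,l,H,A

Derivation:
After op 1 (rotate(-2)): offset=6, physical=[A,B,C,D,E,F,G,H], logical=[G,H,A,B,C,D,E,F]
After op 2 (rotate(+2)): offset=0, physical=[A,B,C,D,E,F,G,H], logical=[A,B,C,D,E,F,G,H]
After op 3 (rotate(-3)): offset=5, physical=[A,B,C,D,E,F,G,H], logical=[F,G,H,A,B,C,D,E]
After op 4 (replace(1, 'l')): offset=5, physical=[A,B,C,D,E,F,l,H], logical=[F,l,H,A,B,C,D,E]
After op 5 (rotate(-2)): offset=3, physical=[A,B,C,D,E,F,l,H], logical=[D,E,F,l,H,A,B,C]
After op 6 (rotate(-2)): offset=1, physical=[A,B,C,D,E,F,l,H], logical=[B,C,D,E,F,l,H,A]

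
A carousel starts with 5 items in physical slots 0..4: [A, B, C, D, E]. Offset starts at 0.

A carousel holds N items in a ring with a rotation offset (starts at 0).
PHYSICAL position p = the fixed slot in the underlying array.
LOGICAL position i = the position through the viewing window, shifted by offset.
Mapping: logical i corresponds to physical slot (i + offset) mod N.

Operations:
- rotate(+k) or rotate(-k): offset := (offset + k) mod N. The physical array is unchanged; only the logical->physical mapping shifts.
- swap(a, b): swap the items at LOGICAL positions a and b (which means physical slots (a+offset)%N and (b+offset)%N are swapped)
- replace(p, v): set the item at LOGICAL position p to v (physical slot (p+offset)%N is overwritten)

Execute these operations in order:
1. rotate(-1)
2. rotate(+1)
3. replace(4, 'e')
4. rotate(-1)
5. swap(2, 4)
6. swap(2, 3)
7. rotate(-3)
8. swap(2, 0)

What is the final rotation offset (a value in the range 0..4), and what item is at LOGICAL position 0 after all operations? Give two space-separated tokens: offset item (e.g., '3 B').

After op 1 (rotate(-1)): offset=4, physical=[A,B,C,D,E], logical=[E,A,B,C,D]
After op 2 (rotate(+1)): offset=0, physical=[A,B,C,D,E], logical=[A,B,C,D,E]
After op 3 (replace(4, 'e')): offset=0, physical=[A,B,C,D,e], logical=[A,B,C,D,e]
After op 4 (rotate(-1)): offset=4, physical=[A,B,C,D,e], logical=[e,A,B,C,D]
After op 5 (swap(2, 4)): offset=4, physical=[A,D,C,B,e], logical=[e,A,D,C,B]
After op 6 (swap(2, 3)): offset=4, physical=[A,C,D,B,e], logical=[e,A,C,D,B]
After op 7 (rotate(-3)): offset=1, physical=[A,C,D,B,e], logical=[C,D,B,e,A]
After op 8 (swap(2, 0)): offset=1, physical=[A,B,D,C,e], logical=[B,D,C,e,A]

Answer: 1 B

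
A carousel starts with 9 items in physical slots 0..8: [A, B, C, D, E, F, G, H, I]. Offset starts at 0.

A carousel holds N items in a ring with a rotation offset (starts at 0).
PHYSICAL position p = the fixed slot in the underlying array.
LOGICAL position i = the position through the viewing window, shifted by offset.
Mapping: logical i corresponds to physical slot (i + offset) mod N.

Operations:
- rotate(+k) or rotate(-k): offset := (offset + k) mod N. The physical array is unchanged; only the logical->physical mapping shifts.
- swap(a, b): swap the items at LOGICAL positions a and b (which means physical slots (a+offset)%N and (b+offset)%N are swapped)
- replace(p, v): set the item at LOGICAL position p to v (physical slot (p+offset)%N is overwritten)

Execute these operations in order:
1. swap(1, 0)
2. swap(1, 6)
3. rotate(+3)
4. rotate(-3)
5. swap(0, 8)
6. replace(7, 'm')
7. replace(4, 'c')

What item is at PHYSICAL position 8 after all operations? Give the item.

After op 1 (swap(1, 0)): offset=0, physical=[B,A,C,D,E,F,G,H,I], logical=[B,A,C,D,E,F,G,H,I]
After op 2 (swap(1, 6)): offset=0, physical=[B,G,C,D,E,F,A,H,I], logical=[B,G,C,D,E,F,A,H,I]
After op 3 (rotate(+3)): offset=3, physical=[B,G,C,D,E,F,A,H,I], logical=[D,E,F,A,H,I,B,G,C]
After op 4 (rotate(-3)): offset=0, physical=[B,G,C,D,E,F,A,H,I], logical=[B,G,C,D,E,F,A,H,I]
After op 5 (swap(0, 8)): offset=0, physical=[I,G,C,D,E,F,A,H,B], logical=[I,G,C,D,E,F,A,H,B]
After op 6 (replace(7, 'm')): offset=0, physical=[I,G,C,D,E,F,A,m,B], logical=[I,G,C,D,E,F,A,m,B]
After op 7 (replace(4, 'c')): offset=0, physical=[I,G,C,D,c,F,A,m,B], logical=[I,G,C,D,c,F,A,m,B]

Answer: B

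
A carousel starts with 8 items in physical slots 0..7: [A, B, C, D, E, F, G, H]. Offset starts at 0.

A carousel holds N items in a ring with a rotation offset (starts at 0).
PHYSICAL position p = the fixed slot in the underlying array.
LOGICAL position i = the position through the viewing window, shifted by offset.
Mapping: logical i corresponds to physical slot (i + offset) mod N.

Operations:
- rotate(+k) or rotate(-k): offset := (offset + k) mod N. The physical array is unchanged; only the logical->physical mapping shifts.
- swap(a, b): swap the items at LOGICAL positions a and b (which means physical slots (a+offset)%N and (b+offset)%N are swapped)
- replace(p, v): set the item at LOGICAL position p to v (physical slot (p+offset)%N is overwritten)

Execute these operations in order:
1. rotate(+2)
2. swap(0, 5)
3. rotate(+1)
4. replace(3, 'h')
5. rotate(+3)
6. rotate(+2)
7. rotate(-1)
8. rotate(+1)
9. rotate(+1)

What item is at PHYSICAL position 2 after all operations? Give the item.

Answer: H

Derivation:
After op 1 (rotate(+2)): offset=2, physical=[A,B,C,D,E,F,G,H], logical=[C,D,E,F,G,H,A,B]
After op 2 (swap(0, 5)): offset=2, physical=[A,B,H,D,E,F,G,C], logical=[H,D,E,F,G,C,A,B]
After op 3 (rotate(+1)): offset=3, physical=[A,B,H,D,E,F,G,C], logical=[D,E,F,G,C,A,B,H]
After op 4 (replace(3, 'h')): offset=3, physical=[A,B,H,D,E,F,h,C], logical=[D,E,F,h,C,A,B,H]
After op 5 (rotate(+3)): offset=6, physical=[A,B,H,D,E,F,h,C], logical=[h,C,A,B,H,D,E,F]
After op 6 (rotate(+2)): offset=0, physical=[A,B,H,D,E,F,h,C], logical=[A,B,H,D,E,F,h,C]
After op 7 (rotate(-1)): offset=7, physical=[A,B,H,D,E,F,h,C], logical=[C,A,B,H,D,E,F,h]
After op 8 (rotate(+1)): offset=0, physical=[A,B,H,D,E,F,h,C], logical=[A,B,H,D,E,F,h,C]
After op 9 (rotate(+1)): offset=1, physical=[A,B,H,D,E,F,h,C], logical=[B,H,D,E,F,h,C,A]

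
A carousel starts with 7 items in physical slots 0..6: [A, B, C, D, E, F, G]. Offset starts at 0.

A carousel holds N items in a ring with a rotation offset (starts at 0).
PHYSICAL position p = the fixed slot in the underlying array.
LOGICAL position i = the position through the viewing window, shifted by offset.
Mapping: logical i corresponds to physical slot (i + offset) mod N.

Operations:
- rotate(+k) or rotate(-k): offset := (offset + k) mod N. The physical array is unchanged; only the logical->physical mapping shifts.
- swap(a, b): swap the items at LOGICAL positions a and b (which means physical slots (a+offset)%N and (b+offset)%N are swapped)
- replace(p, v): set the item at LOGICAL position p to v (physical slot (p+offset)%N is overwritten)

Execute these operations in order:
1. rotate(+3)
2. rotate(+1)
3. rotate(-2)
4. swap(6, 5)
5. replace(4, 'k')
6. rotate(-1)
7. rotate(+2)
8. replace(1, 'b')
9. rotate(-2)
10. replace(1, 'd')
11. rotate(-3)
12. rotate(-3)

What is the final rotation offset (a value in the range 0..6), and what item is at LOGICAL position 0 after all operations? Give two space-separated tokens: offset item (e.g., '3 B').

Answer: 2 d

Derivation:
After op 1 (rotate(+3)): offset=3, physical=[A,B,C,D,E,F,G], logical=[D,E,F,G,A,B,C]
After op 2 (rotate(+1)): offset=4, physical=[A,B,C,D,E,F,G], logical=[E,F,G,A,B,C,D]
After op 3 (rotate(-2)): offset=2, physical=[A,B,C,D,E,F,G], logical=[C,D,E,F,G,A,B]
After op 4 (swap(6, 5)): offset=2, physical=[B,A,C,D,E,F,G], logical=[C,D,E,F,G,B,A]
After op 5 (replace(4, 'k')): offset=2, physical=[B,A,C,D,E,F,k], logical=[C,D,E,F,k,B,A]
After op 6 (rotate(-1)): offset=1, physical=[B,A,C,D,E,F,k], logical=[A,C,D,E,F,k,B]
After op 7 (rotate(+2)): offset=3, physical=[B,A,C,D,E,F,k], logical=[D,E,F,k,B,A,C]
After op 8 (replace(1, 'b')): offset=3, physical=[B,A,C,D,b,F,k], logical=[D,b,F,k,B,A,C]
After op 9 (rotate(-2)): offset=1, physical=[B,A,C,D,b,F,k], logical=[A,C,D,b,F,k,B]
After op 10 (replace(1, 'd')): offset=1, physical=[B,A,d,D,b,F,k], logical=[A,d,D,b,F,k,B]
After op 11 (rotate(-3)): offset=5, physical=[B,A,d,D,b,F,k], logical=[F,k,B,A,d,D,b]
After op 12 (rotate(-3)): offset=2, physical=[B,A,d,D,b,F,k], logical=[d,D,b,F,k,B,A]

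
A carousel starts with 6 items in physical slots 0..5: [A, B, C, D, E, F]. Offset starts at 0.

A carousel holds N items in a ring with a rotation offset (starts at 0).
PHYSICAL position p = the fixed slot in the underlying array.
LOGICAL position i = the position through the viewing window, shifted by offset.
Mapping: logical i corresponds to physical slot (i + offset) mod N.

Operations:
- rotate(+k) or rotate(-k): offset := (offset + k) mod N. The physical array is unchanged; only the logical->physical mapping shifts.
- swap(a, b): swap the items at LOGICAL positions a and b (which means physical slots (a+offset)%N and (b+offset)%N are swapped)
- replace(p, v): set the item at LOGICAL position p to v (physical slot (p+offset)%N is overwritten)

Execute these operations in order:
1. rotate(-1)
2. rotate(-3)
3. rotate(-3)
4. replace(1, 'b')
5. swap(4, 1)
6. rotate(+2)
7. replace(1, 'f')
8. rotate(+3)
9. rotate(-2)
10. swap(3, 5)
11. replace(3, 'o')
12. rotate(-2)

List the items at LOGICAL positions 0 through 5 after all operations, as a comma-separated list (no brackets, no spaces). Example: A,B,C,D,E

Answer: D,F,f,b,E,o

Derivation:
After op 1 (rotate(-1)): offset=5, physical=[A,B,C,D,E,F], logical=[F,A,B,C,D,E]
After op 2 (rotate(-3)): offset=2, physical=[A,B,C,D,E,F], logical=[C,D,E,F,A,B]
After op 3 (rotate(-3)): offset=5, physical=[A,B,C,D,E,F], logical=[F,A,B,C,D,E]
After op 4 (replace(1, 'b')): offset=5, physical=[b,B,C,D,E,F], logical=[F,b,B,C,D,E]
After op 5 (swap(4, 1)): offset=5, physical=[D,B,C,b,E,F], logical=[F,D,B,C,b,E]
After op 6 (rotate(+2)): offset=1, physical=[D,B,C,b,E,F], logical=[B,C,b,E,F,D]
After op 7 (replace(1, 'f')): offset=1, physical=[D,B,f,b,E,F], logical=[B,f,b,E,F,D]
After op 8 (rotate(+3)): offset=4, physical=[D,B,f,b,E,F], logical=[E,F,D,B,f,b]
After op 9 (rotate(-2)): offset=2, physical=[D,B,f,b,E,F], logical=[f,b,E,F,D,B]
After op 10 (swap(3, 5)): offset=2, physical=[D,F,f,b,E,B], logical=[f,b,E,B,D,F]
After op 11 (replace(3, 'o')): offset=2, physical=[D,F,f,b,E,o], logical=[f,b,E,o,D,F]
After op 12 (rotate(-2)): offset=0, physical=[D,F,f,b,E,o], logical=[D,F,f,b,E,o]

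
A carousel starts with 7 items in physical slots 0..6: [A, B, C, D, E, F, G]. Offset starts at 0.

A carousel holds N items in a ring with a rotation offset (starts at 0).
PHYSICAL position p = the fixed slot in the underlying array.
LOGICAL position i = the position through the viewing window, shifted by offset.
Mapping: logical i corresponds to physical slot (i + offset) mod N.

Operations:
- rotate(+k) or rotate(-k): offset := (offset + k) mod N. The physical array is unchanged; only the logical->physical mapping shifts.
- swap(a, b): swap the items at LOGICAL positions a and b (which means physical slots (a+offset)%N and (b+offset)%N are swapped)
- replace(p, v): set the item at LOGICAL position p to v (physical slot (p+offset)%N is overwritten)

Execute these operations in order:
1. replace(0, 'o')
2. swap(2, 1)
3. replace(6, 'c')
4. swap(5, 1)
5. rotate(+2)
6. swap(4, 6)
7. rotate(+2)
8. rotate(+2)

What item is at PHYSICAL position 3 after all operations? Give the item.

Answer: D

Derivation:
After op 1 (replace(0, 'o')): offset=0, physical=[o,B,C,D,E,F,G], logical=[o,B,C,D,E,F,G]
After op 2 (swap(2, 1)): offset=0, physical=[o,C,B,D,E,F,G], logical=[o,C,B,D,E,F,G]
After op 3 (replace(6, 'c')): offset=0, physical=[o,C,B,D,E,F,c], logical=[o,C,B,D,E,F,c]
After op 4 (swap(5, 1)): offset=0, physical=[o,F,B,D,E,C,c], logical=[o,F,B,D,E,C,c]
After op 5 (rotate(+2)): offset=2, physical=[o,F,B,D,E,C,c], logical=[B,D,E,C,c,o,F]
After op 6 (swap(4, 6)): offset=2, physical=[o,c,B,D,E,C,F], logical=[B,D,E,C,F,o,c]
After op 7 (rotate(+2)): offset=4, physical=[o,c,B,D,E,C,F], logical=[E,C,F,o,c,B,D]
After op 8 (rotate(+2)): offset=6, physical=[o,c,B,D,E,C,F], logical=[F,o,c,B,D,E,C]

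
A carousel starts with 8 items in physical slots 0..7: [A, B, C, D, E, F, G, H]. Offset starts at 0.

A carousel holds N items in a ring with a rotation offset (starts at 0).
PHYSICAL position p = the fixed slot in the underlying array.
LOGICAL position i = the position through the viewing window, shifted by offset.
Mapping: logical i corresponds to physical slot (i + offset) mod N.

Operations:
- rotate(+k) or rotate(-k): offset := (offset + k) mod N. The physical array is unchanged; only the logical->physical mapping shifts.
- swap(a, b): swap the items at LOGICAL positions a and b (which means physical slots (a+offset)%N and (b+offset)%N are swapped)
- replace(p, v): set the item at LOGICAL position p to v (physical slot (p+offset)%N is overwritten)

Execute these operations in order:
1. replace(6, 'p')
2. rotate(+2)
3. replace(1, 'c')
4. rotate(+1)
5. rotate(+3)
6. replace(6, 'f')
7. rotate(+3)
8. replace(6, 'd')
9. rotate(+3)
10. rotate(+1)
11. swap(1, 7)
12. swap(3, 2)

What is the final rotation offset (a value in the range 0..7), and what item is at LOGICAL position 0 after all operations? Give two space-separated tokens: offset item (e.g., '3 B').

After op 1 (replace(6, 'p')): offset=0, physical=[A,B,C,D,E,F,p,H], logical=[A,B,C,D,E,F,p,H]
After op 2 (rotate(+2)): offset=2, physical=[A,B,C,D,E,F,p,H], logical=[C,D,E,F,p,H,A,B]
After op 3 (replace(1, 'c')): offset=2, physical=[A,B,C,c,E,F,p,H], logical=[C,c,E,F,p,H,A,B]
After op 4 (rotate(+1)): offset=3, physical=[A,B,C,c,E,F,p,H], logical=[c,E,F,p,H,A,B,C]
After op 5 (rotate(+3)): offset=6, physical=[A,B,C,c,E,F,p,H], logical=[p,H,A,B,C,c,E,F]
After op 6 (replace(6, 'f')): offset=6, physical=[A,B,C,c,f,F,p,H], logical=[p,H,A,B,C,c,f,F]
After op 7 (rotate(+3)): offset=1, physical=[A,B,C,c,f,F,p,H], logical=[B,C,c,f,F,p,H,A]
After op 8 (replace(6, 'd')): offset=1, physical=[A,B,C,c,f,F,p,d], logical=[B,C,c,f,F,p,d,A]
After op 9 (rotate(+3)): offset=4, physical=[A,B,C,c,f,F,p,d], logical=[f,F,p,d,A,B,C,c]
After op 10 (rotate(+1)): offset=5, physical=[A,B,C,c,f,F,p,d], logical=[F,p,d,A,B,C,c,f]
After op 11 (swap(1, 7)): offset=5, physical=[A,B,C,c,p,F,f,d], logical=[F,f,d,A,B,C,c,p]
After op 12 (swap(3, 2)): offset=5, physical=[d,B,C,c,p,F,f,A], logical=[F,f,A,d,B,C,c,p]

Answer: 5 F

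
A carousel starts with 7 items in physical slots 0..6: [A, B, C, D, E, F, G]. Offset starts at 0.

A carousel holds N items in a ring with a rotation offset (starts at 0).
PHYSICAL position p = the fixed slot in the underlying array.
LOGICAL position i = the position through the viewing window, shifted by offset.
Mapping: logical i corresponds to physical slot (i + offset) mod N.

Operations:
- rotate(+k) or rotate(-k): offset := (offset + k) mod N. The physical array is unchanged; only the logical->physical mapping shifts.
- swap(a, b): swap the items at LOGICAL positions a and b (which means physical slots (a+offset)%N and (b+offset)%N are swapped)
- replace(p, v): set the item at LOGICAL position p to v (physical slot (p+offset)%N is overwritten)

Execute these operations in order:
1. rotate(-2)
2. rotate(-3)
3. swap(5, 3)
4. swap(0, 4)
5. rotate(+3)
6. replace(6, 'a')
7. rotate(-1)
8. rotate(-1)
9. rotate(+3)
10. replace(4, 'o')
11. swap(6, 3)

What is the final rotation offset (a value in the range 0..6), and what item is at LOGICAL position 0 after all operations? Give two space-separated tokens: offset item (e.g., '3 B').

Answer: 6 C

Derivation:
After op 1 (rotate(-2)): offset=5, physical=[A,B,C,D,E,F,G], logical=[F,G,A,B,C,D,E]
After op 2 (rotate(-3)): offset=2, physical=[A,B,C,D,E,F,G], logical=[C,D,E,F,G,A,B]
After op 3 (swap(5, 3)): offset=2, physical=[F,B,C,D,E,A,G], logical=[C,D,E,A,G,F,B]
After op 4 (swap(0, 4)): offset=2, physical=[F,B,G,D,E,A,C], logical=[G,D,E,A,C,F,B]
After op 5 (rotate(+3)): offset=5, physical=[F,B,G,D,E,A,C], logical=[A,C,F,B,G,D,E]
After op 6 (replace(6, 'a')): offset=5, physical=[F,B,G,D,a,A,C], logical=[A,C,F,B,G,D,a]
After op 7 (rotate(-1)): offset=4, physical=[F,B,G,D,a,A,C], logical=[a,A,C,F,B,G,D]
After op 8 (rotate(-1)): offset=3, physical=[F,B,G,D,a,A,C], logical=[D,a,A,C,F,B,G]
After op 9 (rotate(+3)): offset=6, physical=[F,B,G,D,a,A,C], logical=[C,F,B,G,D,a,A]
After op 10 (replace(4, 'o')): offset=6, physical=[F,B,G,o,a,A,C], logical=[C,F,B,G,o,a,A]
After op 11 (swap(6, 3)): offset=6, physical=[F,B,A,o,a,G,C], logical=[C,F,B,A,o,a,G]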